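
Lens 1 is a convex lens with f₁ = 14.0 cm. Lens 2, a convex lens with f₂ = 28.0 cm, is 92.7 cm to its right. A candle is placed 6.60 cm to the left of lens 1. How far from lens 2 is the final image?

Lens 1: 1/d_i1 = 1/f₁ − 1/d_o1 = 1/(14.0) − 1/(6.60) = -0.08009, so d_i1 = -12.49 cm.
The intermediate image is 12.49 cm to the left of lens 1 (virtual), which is 92.7 − (-12.49) = 105.2 cm to the left of lens 2, so d_o2 = +105.2 cm.
Lens 2: 1/d_i2 = 1/f₂ − 1/d_o2 = 1/(28.0) − 1/(105.2) = 0.02621, so d_i2 = 38.2 cm.
The final image is real, 38.2 cm to the right of lens 2 (overall magnification ≈ -0.69).

38.2 cm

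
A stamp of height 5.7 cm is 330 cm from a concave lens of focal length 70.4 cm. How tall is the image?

For a concave lens, f = -70.4 cm.
1/d_i = 1/f − 1/d_o = 1/(-70.40) − 1/(330) = -0.01723, so d_i = -58.02 cm.
m = −d_i/d_o = +0.1758.
|h_i| = |m|·h_o = 0.1758 × 5.7 = 1.00 cm. The image is virtual, upright and reduced, on the same side as the object.

1.00 cm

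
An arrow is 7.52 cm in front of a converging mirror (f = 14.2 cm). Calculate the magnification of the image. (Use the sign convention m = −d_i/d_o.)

m = +2.13

1/d_i = 1/f − 1/d_o = 1/(14.20) − 1/(7.52) = -0.06256, so d_i = -15.99 cm.
m = −d_i/d_o = −(-15.99)/(7.52) = +2.13.
The image is virtual, upright and enlarged, behind the mirror.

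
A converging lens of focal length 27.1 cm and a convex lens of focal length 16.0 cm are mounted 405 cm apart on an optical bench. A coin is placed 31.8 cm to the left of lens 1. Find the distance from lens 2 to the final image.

Lens 1: 1/d_i1 = 1/f₁ − 1/d_o1 = 1/(27.1) − 1/(31.8) = 0.005454, so d_i1 = 183.4 cm.
The intermediate image is 183.4 cm to the right of lens 1, which is 405 − (183.4) = 221.6 cm to the left of lens 2, so d_o2 = +221.6 cm.
Lens 2: 1/d_i2 = 1/f₂ − 1/d_o2 = 1/(16.0) − 1/(221.6) = 0.05799, so d_i2 = 17.2 cm.
The final image is real, 17.2 cm to the right of lens 2 (overall magnification ≈ 0.45).

17.2 cm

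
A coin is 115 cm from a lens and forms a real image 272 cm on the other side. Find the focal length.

Real image ⇒ d_i = +272 cm.
1/f = 1/d_o + 1/d_i = 1/(115) + 1/(272) = 0.01237, so f = 80.8 cm.
Since f is positive, the lens is converging.

f = 80.8 cm (converging)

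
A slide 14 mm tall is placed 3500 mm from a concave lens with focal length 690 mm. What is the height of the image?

For a concave lens, f = -690 mm.
1/d_i = 1/f − 1/d_o = 1/(-690.0) − 1/(3500) = -0.001735, so d_i = -576.4 mm.
m = −d_i/d_o = +0.1647.
|h_i| = |m|·h_o = 0.1647 × 14 = 2.31 mm. The image is virtual, upright and reduced, on the same side as the object.

2.31 mm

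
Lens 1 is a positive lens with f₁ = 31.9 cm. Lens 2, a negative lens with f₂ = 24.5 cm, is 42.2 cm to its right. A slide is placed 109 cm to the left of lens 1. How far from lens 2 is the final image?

Lens 1: 1/d_i1 = 1/f₁ − 1/d_o1 = 1/(31.9) − 1/(109) = 0.02217, so d_i1 = 45.10 cm.
The intermediate image is 45.10 cm to the right of lens 1, which lies 2.900 cm to the right of lens 2 — a virtual object — so d_o2 = −2.900 cm.
Lens 2 is diverging, so f₂ = −24.5 cm.
Lens 2: 1/d_i2 = 1/f₂ − 1/d_o2 = 1/(-24.5) − 1/(-2.900) = 0.3040, so d_i2 = 3.29 cm.
The final image is real, 3.29 cm to the right of lens 2 (overall magnification ≈ -0.47).

3.29 cm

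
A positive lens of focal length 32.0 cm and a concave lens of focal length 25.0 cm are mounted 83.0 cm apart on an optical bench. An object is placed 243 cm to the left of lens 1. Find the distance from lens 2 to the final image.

16.2 cm

Lens 1: 1/d_i1 = 1/f₁ − 1/d_o1 = 1/(32.0) − 1/(243) = 0.02713, so d_i1 = 36.85 cm.
The intermediate image is 36.85 cm to the right of lens 1, which is 83.0 − (36.85) = 46.15 cm to the left of lens 2, so d_o2 = +46.15 cm.
Lens 2 is diverging, so f₂ = −25.0 cm.
Lens 2: 1/d_i2 = 1/f₂ − 1/d_o2 = 1/(-25.0) − 1/(46.15) = -0.06167, so d_i2 = -16.2 cm.
The final image is virtual, 16.2 cm to the left of lens 2 (overall magnification ≈ -0.053).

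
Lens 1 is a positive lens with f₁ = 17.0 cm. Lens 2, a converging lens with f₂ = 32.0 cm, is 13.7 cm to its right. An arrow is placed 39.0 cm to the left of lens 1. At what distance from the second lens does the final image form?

Lens 1: 1/d_i1 = 1/f₁ − 1/d_o1 = 1/(17.0) − 1/(39.0) = 0.03318, so d_i1 = 30.14 cm.
The intermediate image is 30.14 cm to the right of lens 1, which lies 16.44 cm to the right of lens 2 — a virtual object — so d_o2 = −16.44 cm.
Lens 2: 1/d_i2 = 1/f₂ − 1/d_o2 = 1/(32.0) − 1/(-16.44) = 0.09208, so d_i2 = 10.9 cm.
The final image is real, 10.9 cm to the right of lens 2 (overall magnification ≈ -0.51).

10.9 cm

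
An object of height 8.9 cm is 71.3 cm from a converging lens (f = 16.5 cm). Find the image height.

1/d_i = 1/f − 1/d_o = 1/(16.50) − 1/(71.3) = 0.04658, so d_i = 21.47 cm.
m = −d_i/d_o = -0.3011.
|h_i| = |m|·h_o = 0.3011 × 8.9 = 2.68 cm. The image is real, inverted and reduced, on the far side of the lens.

2.68 cm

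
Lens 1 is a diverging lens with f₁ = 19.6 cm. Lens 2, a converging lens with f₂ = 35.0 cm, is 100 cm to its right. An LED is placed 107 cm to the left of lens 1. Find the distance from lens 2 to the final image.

50.0 cm

Lens 1 is diverging, so f₁ = −19.6 cm.
Lens 1: 1/d_i1 = 1/f₁ − 1/d_o1 = 1/(-19.6) − 1/(107) = -0.06037, so d_i1 = -16.57 cm.
The intermediate image is 16.57 cm to the left of lens 1 (virtual), which is 100 − (-16.57) = 116.6 cm to the left of lens 2, so d_o2 = +116.6 cm.
Lens 2: 1/d_i2 = 1/f₂ − 1/d_o2 = 1/(35.0) − 1/(116.6) = 0.02000, so d_i2 = 50.0 cm.
The final image is real, 50.0 cm to the right of lens 2 (overall magnification ≈ -0.066).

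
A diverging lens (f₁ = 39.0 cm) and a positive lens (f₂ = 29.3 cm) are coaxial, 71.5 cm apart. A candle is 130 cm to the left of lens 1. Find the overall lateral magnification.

f₁ = −39.0 cm (diverging).
Lens 1: 1/d_i1 = 1/(-39.0) − 1/(130) = -0.03333, so d_i1 = -30.00 cm; m₁ = −d_i1/d_o1 = +0.2308.
d_o2 = 71.5 − (-30.00) = 101.5 cm.
Lens 2: 1/d_i2 = 1/(29.3) − 1/(101.5) = 0.02428, so d_i2 = 41.19 cm; m₂ = −d_i2/d_o2 = -0.4058.
m = m₁·m₂ = (+0.2308)(-0.4058) = -0.0937.

m = -0.0937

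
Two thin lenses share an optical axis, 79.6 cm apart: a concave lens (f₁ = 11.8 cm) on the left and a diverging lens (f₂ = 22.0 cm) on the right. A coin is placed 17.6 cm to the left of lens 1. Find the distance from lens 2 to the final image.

Lens 1 is diverging, so f₁ = −11.8 cm.
Lens 1: 1/d_i1 = 1/f₁ − 1/d_o1 = 1/(-11.8) − 1/(17.6) = -0.1416, so d_i1 = -7.064 cm.
The intermediate image is 7.064 cm to the left of lens 1 (virtual), which is 79.6 − (-7.064) = 86.66 cm to the left of lens 2, so d_o2 = +86.66 cm.
Lens 2 is diverging, so f₂ = −22.0 cm.
Lens 2: 1/d_i2 = 1/f₂ − 1/d_o2 = 1/(-22.0) − 1/(86.66) = -0.05699, so d_i2 = -17.5 cm.
The final image is virtual, 17.5 cm to the left of lens 2 (overall magnification ≈ 0.081).

17.5 cm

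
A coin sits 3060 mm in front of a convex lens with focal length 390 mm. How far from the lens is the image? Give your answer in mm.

447 mm

Lens equation: 1/v = 1/f − 1/u = 1/(390.0) − 1/(3060) = 0.002564 − 0.0003268 = 0.002237, so v = 447 mm.
The image is real, inverted and reduced, on the far side of the lens.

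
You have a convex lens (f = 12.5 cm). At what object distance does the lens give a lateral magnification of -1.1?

m = −d_i/d_o ⇒ d_i = −m·d_o.
1/f = 1/d_o + 1/d_i = 1/d_o − 1/(m·d_o) = (1 − 1/m)/d_o, so d_o = f(1 − 1/m) = (12.50)(1 − 1/(-1.1)) = 23.9 cm.

23.9 cm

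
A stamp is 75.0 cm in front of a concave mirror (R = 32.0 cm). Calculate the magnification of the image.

f = R/2 = 32.0/2 = 16.00 cm.
1/d_i = 1/f − 1/d_o = 1/(16.00) − 1/(75.0) = 0.04917, so d_i = 20.34 cm.
m = −d_i/d_o = −(20.34)/(75.0) = -0.271.
The image is real, inverted and reduced, in front of the mirror.

m = -0.271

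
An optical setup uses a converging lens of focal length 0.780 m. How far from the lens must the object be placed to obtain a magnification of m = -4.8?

0.943 m

m = −d_i/d_o ⇒ d_i = −m·d_o.
1/f = 1/d_o + 1/d_i = 1/d_o − 1/(m·d_o) = (1 − 1/m)/d_o, so d_o = f(1 − 1/m) = (0.7800)(1 − 1/(-4.8)) = 0.943 m.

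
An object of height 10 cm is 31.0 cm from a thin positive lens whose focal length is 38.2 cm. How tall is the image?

53.1 cm

1/d_i = 1/f − 1/d_o = 1/(38.20) − 1/(31.0) = -0.006080, so d_i = -164.5 cm.
m = −d_i/d_o = +5.306.
|h_i| = |m|·h_o = 5.306 × 10 = 53.1 cm. The image is virtual, upright and enlarged, on the same side as the object.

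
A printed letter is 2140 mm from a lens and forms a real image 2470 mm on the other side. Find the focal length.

Real image ⇒ d_i = +2470 mm.
1/f = 1/d_o + 1/d_i = 1/(2140) + 1/(2470) = 0.0008721, so f = 1150 mm.
Since f is positive, the lens is converging.

f = 1150 mm (converging)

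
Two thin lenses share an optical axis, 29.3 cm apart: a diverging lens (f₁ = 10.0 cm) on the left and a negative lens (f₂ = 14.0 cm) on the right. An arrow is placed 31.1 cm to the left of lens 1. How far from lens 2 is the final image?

Lens 1 is diverging, so f₁ = −10.0 cm.
Lens 1: 1/d_i1 = 1/f₁ − 1/d_o1 = 1/(-10.0) − 1/(31.1) = -0.1322, so d_i1 = -7.567 cm.
The intermediate image is 7.567 cm to the left of lens 1 (virtual), which is 29.3 − (-7.567) = 36.87 cm to the left of lens 2, so d_o2 = +36.87 cm.
Lens 2 is diverging, so f₂ = −14.0 cm.
Lens 2: 1/d_i2 = 1/f₂ − 1/d_o2 = 1/(-14.0) − 1/(36.87) = -0.09855, so d_i2 = -10.1 cm.
The final image is virtual, 10.1 cm to the left of lens 2 (overall magnification ≈ 0.067).

10.1 cm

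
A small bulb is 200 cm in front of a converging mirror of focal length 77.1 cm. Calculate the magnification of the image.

1/d_i = 1/f − 1/d_o = 1/(77.10) − 1/(200) = 0.007970, so d_i = 125.5 cm.
m = −d_i/d_o = −(125.5)/(200) = -0.627.
The image is real, inverted and reduced, in front of the mirror.

m = -0.627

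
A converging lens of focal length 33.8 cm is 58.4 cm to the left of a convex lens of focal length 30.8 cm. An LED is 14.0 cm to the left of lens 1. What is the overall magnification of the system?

Lens 1: 1/d_i1 = 1/(33.8) − 1/(14.0) = -0.04184, so d_i1 = -23.90 cm; m₁ = −d_i1/d_o1 = +1.707.
d_o2 = 58.4 − (-23.90) = 82.30 cm.
Lens 2: 1/d_i2 = 1/(30.8) − 1/(82.30) = 0.02032, so d_i2 = 49.22 cm; m₂ = −d_i2/d_o2 = -0.5981.
m = m₁·m₂ = (+1.707)(-0.5981) = -1.02.

m = -1.02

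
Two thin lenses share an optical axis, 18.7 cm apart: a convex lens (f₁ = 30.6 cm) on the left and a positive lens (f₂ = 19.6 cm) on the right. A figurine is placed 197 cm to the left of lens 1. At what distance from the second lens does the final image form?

Lens 1: 1/d_i1 = 1/f₁ − 1/d_o1 = 1/(30.6) − 1/(197) = 0.02760, so d_i1 = 36.23 cm.
The intermediate image is 36.23 cm to the right of lens 1, which lies 17.53 cm to the right of lens 2 — a virtual object — so d_o2 = −17.53 cm.
Lens 2: 1/d_i2 = 1/f₂ − 1/d_o2 = 1/(19.6) − 1/(-17.53) = 0.1081, so d_i2 = 9.25 cm.
The final image is real, 9.25 cm to the right of lens 2 (overall magnification ≈ -0.097).

9.25 cm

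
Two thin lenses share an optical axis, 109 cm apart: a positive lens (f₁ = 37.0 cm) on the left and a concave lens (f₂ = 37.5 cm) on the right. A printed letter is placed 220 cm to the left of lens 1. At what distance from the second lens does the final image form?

Lens 1: 1/d_i1 = 1/f₁ − 1/d_o1 = 1/(37.0) − 1/(220) = 0.02248, so d_i1 = 44.48 cm.
The intermediate image is 44.48 cm to the right of lens 1, which is 109 − (44.48) = 64.52 cm to the left of lens 2, so d_o2 = +64.52 cm.
Lens 2 is diverging, so f₂ = −37.5 cm.
Lens 2: 1/d_i2 = 1/f₂ − 1/d_o2 = 1/(-37.5) − 1/(64.52) = -0.04217, so d_i2 = -23.7 cm.
The final image is virtual, 23.7 cm to the left of lens 2 (overall magnification ≈ -0.074).

23.7 cm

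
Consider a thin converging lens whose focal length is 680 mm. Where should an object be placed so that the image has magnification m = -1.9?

1040 mm

m = −d_i/d_o ⇒ d_i = −m·d_o.
1/f = 1/d_o + 1/d_i = 1/d_o − 1/(m·d_o) = (1 − 1/m)/d_o, so d_o = f(1 − 1/m) = (680.0)(1 − 1/(-1.9)) = 1040 mm.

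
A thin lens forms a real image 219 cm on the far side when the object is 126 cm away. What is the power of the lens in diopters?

P = +1.25 D

d_i = +219 cm.
1/f = 1/d_o + 1/d_i = 1/(126) + 1/(219) = 0.01250 cm⁻¹.
f = 79.98 cm = 0.7998 m, so P = 1/f = +1.25 D.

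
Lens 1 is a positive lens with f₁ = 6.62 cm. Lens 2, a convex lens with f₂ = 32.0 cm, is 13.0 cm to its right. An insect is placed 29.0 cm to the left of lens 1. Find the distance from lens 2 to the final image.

5.13 cm

Lens 1: 1/d_i1 = 1/f₁ − 1/d_o1 = 1/(6.62) − 1/(29.0) = 0.1166, so d_i1 = 8.578 cm.
The intermediate image is 8.578 cm to the right of lens 1, which is 13.0 − (8.578) = 4.422 cm to the left of lens 2, so d_o2 = +4.422 cm.
Lens 2: 1/d_i2 = 1/f₂ − 1/d_o2 = 1/(32.0) − 1/(4.422) = -0.1949, so d_i2 = -5.13 cm.
The final image is virtual, 5.13 cm to the left of lens 2 (overall magnification ≈ -0.34).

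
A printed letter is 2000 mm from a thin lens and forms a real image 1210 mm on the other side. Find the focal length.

f = 754 mm (converging)

Real image ⇒ d_i = +1210 mm.
1/f = 1/d_o + 1/d_i = 1/(2000) + 1/(1210) = 0.001326, so f = 754 mm.
Since f is positive, the thin lens is converging.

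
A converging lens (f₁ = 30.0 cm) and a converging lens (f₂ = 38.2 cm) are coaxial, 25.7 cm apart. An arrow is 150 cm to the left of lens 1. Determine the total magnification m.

m = -0.191

Lens 1: 1/d_i1 = 1/(30.0) − 1/(150) = 0.02667, so d_i1 = 37.50 cm; m₁ = −d_i1/d_o1 = -0.2500.
d_o2 = 25.7 − (37.50) = -11.80 cm (virtual object).
Lens 2: 1/d_i2 = 1/(38.2) − 1/(-11.80) = 0.1109, so d_i2 = 9.015 cm; m₂ = −d_i2/d_o2 = +0.7640.
m = m₁·m₂ = (-0.2500)(+0.7640) = -0.191.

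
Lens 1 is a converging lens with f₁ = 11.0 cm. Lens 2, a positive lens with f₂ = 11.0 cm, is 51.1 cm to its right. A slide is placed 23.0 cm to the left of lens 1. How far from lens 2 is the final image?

Lens 1: 1/d_i1 = 1/f₁ − 1/d_o1 = 1/(11.0) − 1/(23.0) = 0.04743, so d_i1 = 21.08 cm.
The intermediate image is 21.08 cm to the right of lens 1, which is 51.1 − (21.08) = 30.02 cm to the left of lens 2, so d_o2 = +30.02 cm.
Lens 2: 1/d_i2 = 1/f₂ − 1/d_o2 = 1/(11.0) − 1/(30.02) = 0.05760, so d_i2 = 17.4 cm.
The final image is real, 17.4 cm to the right of lens 2 (overall magnification ≈ 0.53).

17.4 cm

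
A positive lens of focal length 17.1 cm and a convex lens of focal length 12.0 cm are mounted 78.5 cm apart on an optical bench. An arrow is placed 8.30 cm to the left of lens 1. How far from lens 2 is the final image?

Lens 1: 1/d_i1 = 1/f₁ − 1/d_o1 = 1/(17.1) − 1/(8.30) = -0.06200, so d_i1 = -16.13 cm.
The intermediate image is 16.13 cm to the left of lens 1 (virtual), which is 78.5 − (-16.13) = 94.63 cm to the left of lens 2, so d_o2 = +94.63 cm.
Lens 2: 1/d_i2 = 1/f₂ − 1/d_o2 = 1/(12.0) − 1/(94.63) = 0.07277, so d_i2 = 13.7 cm.
The final image is real, 13.7 cm to the right of lens 2 (overall magnification ≈ -0.28).

13.7 cm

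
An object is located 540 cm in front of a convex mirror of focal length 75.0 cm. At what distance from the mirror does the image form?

For a convex mirror, f = -75.0 cm.
Mirror equation: 1/q = 1/f − 1/p = 1/(-75.00) − 1/(540) = -0.01333 − 0.001852 = -0.01519, so q = -65.9 cm.
The image is virtual, upright and reduced, behind the mirror.

65.9 cm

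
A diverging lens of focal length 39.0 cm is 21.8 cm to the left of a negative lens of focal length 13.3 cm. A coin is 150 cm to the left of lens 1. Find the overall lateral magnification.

f₁ = −39.0 cm (diverging).
Lens 1: 1/d_i1 = 1/(-39.0) − 1/(150) = -0.03231, so d_i1 = -30.95 cm; m₁ = −d_i1/d_o1 = +0.2063.
d_o2 = 21.8 − (-30.95) = 52.75 cm.
f₂ = −13.3 cm (diverging).
Lens 2: 1/d_i2 = 1/(-13.3) − 1/(52.75) = -0.09415, so d_i2 = -10.62 cm; m₂ = −d_i2/d_o2 = +0.2014.
m = m₁·m₂ = (+0.2063)(+0.2014) = +0.0415.

m = +0.0415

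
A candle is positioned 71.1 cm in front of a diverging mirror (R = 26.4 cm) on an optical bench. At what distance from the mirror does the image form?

f = R/2 = 26.4/2 = 13.20 cm; for a diverging mirror, f = -13.20 cm.
Mirror equation: 1/q = 1/f − 1/p = 1/(-13.20) − 1/(71.1) = -0.07576 − 0.01406 = -0.08982, so q = -11.1 cm.
The image is virtual, upright and reduced, behind the mirror.

11.1 cm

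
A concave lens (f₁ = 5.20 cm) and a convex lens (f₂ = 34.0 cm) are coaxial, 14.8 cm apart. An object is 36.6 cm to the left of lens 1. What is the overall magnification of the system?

m = +0.289

f₁ = −5.20 cm (diverging).
Lens 1: 1/d_i1 = 1/(-5.20) − 1/(36.6) = -0.2196, so d_i1 = -4.553 cm; m₁ = −d_i1/d_o1 = +0.1244.
d_o2 = 14.8 − (-4.553) = 19.35 cm.
Lens 2: 1/d_i2 = 1/(34.0) − 1/(19.35) = -0.02227, so d_i2 = -44.91 cm; m₂ = −d_i2/d_o2 = +2.321.
m = m₁·m₂ = (+0.1244)(+2.321) = +0.289.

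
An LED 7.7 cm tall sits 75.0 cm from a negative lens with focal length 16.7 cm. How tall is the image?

1.40 cm

For a negative lens, f = -16.7 cm.
1/d_i = 1/f − 1/d_o = 1/(-16.70) − 1/(75.0) = -0.07321, so d_i = -13.66 cm.
m = −d_i/d_o = +0.1821.
|h_i| = |m|·h_o = 0.1821 × 7.7 = 1.40 cm. The image is virtual, upright and reduced, on the same side as the object.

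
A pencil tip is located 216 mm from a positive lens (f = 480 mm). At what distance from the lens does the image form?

Thin-lens equation: 1/v = 1/f − 1/u = 1/(480.0) − 1/(216) = 0.002083 − 0.004630 = -0.002546, so v = -393 mm.
The image is virtual, upright and enlarged, on the same side as the object.

393 mm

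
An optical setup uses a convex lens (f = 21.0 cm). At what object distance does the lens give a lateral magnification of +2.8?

m = −d_i/d_o ⇒ d_i = −m·d_o.
1/f = 1/d_o + 1/d_i = 1/d_o − 1/(m·d_o) = (1 − 1/m)/d_o, so d_o = f(1 − 1/m) = (21.00)(1 − 1/(+2.8)) = 13.5 cm.

13.5 cm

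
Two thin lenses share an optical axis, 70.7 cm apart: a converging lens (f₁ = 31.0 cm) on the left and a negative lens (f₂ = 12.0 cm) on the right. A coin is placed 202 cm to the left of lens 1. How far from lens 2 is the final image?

8.88 cm

Lens 1: 1/d_i1 = 1/f₁ − 1/d_o1 = 1/(31.0) − 1/(202) = 0.02731, so d_i1 = 36.62 cm.
The intermediate image is 36.62 cm to the right of lens 1, which is 70.7 − (36.62) = 34.08 cm to the left of lens 2, so d_o2 = +34.08 cm.
Lens 2 is diverging, so f₂ = −12.0 cm.
Lens 2: 1/d_i2 = 1/f₂ − 1/d_o2 = 1/(-12.0) − 1/(34.08) = -0.1127, so d_i2 = -8.88 cm.
The final image is virtual, 8.88 cm to the left of lens 2 (overall magnification ≈ -0.047).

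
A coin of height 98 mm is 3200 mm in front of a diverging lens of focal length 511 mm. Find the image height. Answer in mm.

13.5 mm

For a diverging lens, f = -511 mm.
1/d_i = 1/f − 1/d_o = 1/(-511.0) − 1/(3200) = -0.002269, so d_i = -440.6 mm.
m = −d_i/d_o = +0.1377.
|h_i| = |m|·h_o = 0.1377 × 98 = 13.5 mm. The image is virtual, upright and reduced, on the same side as the object.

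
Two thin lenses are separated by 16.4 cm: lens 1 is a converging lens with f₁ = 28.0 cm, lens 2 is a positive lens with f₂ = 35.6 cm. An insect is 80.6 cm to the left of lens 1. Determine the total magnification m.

Lens 1: 1/d_i1 = 1/(28.0) − 1/(80.6) = 0.02331, so d_i1 = 42.90 cm; m₁ = −d_i1/d_o1 = -0.5323.
d_o2 = 16.4 − (42.90) = -26.50 cm (virtual object).
Lens 2: 1/d_i2 = 1/(35.6) − 1/(-26.50) = 0.06583, so d_i2 = 15.19 cm; m₂ = −d_i2/d_o2 = +0.5733.
m = m₁·m₂ = (-0.5323)(+0.5733) = -0.305.

m = -0.305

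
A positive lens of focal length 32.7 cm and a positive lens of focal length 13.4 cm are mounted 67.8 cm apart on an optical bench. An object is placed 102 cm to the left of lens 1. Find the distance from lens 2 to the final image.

42.0 cm

Lens 1: 1/d_i1 = 1/f₁ − 1/d_o1 = 1/(32.7) − 1/(102) = 0.02078, so d_i1 = 48.13 cm.
The intermediate image is 48.13 cm to the right of lens 1, which is 67.8 − (48.13) = 19.67 cm to the left of lens 2, so d_o2 = +19.67 cm.
Lens 2: 1/d_i2 = 1/f₂ − 1/d_o2 = 1/(13.4) − 1/(19.67) = 0.02379, so d_i2 = 42.0 cm.
The final image is real, 42.0 cm to the right of lens 2 (overall magnification ≈ 1.0).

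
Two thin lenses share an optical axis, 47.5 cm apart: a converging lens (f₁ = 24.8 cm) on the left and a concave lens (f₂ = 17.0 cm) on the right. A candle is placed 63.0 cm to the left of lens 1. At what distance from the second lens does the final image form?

4.75 cm

Lens 1: 1/d_i1 = 1/f₁ − 1/d_o1 = 1/(24.8) − 1/(63.0) = 0.02445, so d_i1 = 40.90 cm.
The intermediate image is 40.90 cm to the right of lens 1, which is 47.5 − (40.90) = 6.600 cm to the left of lens 2, so d_o2 = +6.600 cm.
Lens 2 is diverging, so f₂ = −17.0 cm.
Lens 2: 1/d_i2 = 1/f₂ − 1/d_o2 = 1/(-17.0) − 1/(6.600) = -0.2103, so d_i2 = -4.75 cm.
The final image is virtual, 4.75 cm to the left of lens 2 (overall magnification ≈ -0.47).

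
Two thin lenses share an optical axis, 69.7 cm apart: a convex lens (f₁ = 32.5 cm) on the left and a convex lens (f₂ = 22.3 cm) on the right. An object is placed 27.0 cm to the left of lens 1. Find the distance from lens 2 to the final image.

24.7 cm

Lens 1: 1/d_i1 = 1/f₁ − 1/d_o1 = 1/(32.5) − 1/(27.0) = -0.006268, so d_i1 = -159.5 cm.
The intermediate image is 159.5 cm to the left of lens 1 (virtual), which is 69.7 − (-159.5) = 229.2 cm to the left of lens 2, so d_o2 = +229.2 cm.
Lens 2: 1/d_i2 = 1/f₂ − 1/d_o2 = 1/(22.3) − 1/(229.2) = 0.04048, so d_i2 = 24.7 cm.
The final image is real, 24.7 cm to the right of lens 2 (overall magnification ≈ -0.64).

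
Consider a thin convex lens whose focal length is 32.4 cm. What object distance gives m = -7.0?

37.0 cm

m = −d_i/d_o ⇒ d_i = −m·d_o.
1/f = 1/d_o + 1/d_i = 1/d_o − 1/(m·d_o) = (1 − 1/m)/d_o, so d_o = f(1 − 1/m) = (32.40)(1 − 1/(-7.0)) = 37.0 cm.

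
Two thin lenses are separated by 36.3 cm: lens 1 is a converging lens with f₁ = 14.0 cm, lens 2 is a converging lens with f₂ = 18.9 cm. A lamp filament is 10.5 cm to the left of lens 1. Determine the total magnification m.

Lens 1: 1/d_i1 = 1/(14.0) − 1/(10.5) = -0.02381, so d_i1 = -42.00 cm; m₁ = −d_i1/d_o1 = +4.000.
d_o2 = 36.3 − (-42.00) = 78.30 cm.
Lens 2: 1/d_i2 = 1/(18.9) − 1/(78.30) = 0.04014, so d_i2 = 24.91 cm; m₂ = −d_i2/d_o2 = -0.3182.
m = m₁·m₂ = (+4.000)(-0.3182) = -1.27.

m = -1.27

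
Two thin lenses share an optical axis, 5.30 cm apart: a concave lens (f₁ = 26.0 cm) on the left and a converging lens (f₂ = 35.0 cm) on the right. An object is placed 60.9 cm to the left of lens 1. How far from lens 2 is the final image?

Lens 1 is diverging, so f₁ = −26.0 cm.
Lens 1: 1/d_i1 = 1/f₁ − 1/d_o1 = 1/(-26.0) − 1/(60.9) = -0.05488, so d_i1 = -18.22 cm.
The intermediate image is 18.22 cm to the left of lens 1 (virtual), which is 5.30 − (-18.22) = 23.52 cm to the left of lens 2, so d_o2 = +23.52 cm.
Lens 2: 1/d_i2 = 1/f₂ − 1/d_o2 = 1/(35.0) − 1/(23.52) = -0.01395, so d_i2 = -71.7 cm.
The final image is virtual, 71.7 cm to the left of lens 2 (overall magnification ≈ 0.91).

71.7 cm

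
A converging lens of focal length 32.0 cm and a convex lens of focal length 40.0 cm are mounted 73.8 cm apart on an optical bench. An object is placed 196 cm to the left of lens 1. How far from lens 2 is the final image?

Lens 1: 1/d_i1 = 1/f₁ − 1/d_o1 = 1/(32.0) − 1/(196) = 0.02615, so d_i1 = 38.24 cm.
The intermediate image is 38.24 cm to the right of lens 1, which is 73.8 − (38.24) = 35.56 cm to the left of lens 2, so d_o2 = +35.56 cm.
Lens 2: 1/d_i2 = 1/f₂ − 1/d_o2 = 1/(40.0) − 1/(35.56) = -0.003121, so d_i2 = -320 cm.
The final image is virtual, 320 cm to the left of lens 2 (overall magnification ≈ -1.8).

320 cm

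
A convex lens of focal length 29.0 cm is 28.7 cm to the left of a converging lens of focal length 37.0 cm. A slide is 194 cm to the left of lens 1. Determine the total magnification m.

m = -0.153

Lens 1: 1/d_i1 = 1/(29.0) − 1/(194) = 0.02933, so d_i1 = 34.10 cm; m₁ = −d_i1/d_o1 = -0.1758.
d_o2 = 28.7 − (34.10) = -5.400 cm (virtual object).
Lens 2: 1/d_i2 = 1/(37.0) − 1/(-5.400) = 0.2122, so d_i2 = 4.712 cm; m₂ = −d_i2/d_o2 = +0.8726.
m = m₁·m₂ = (-0.1758)(+0.8726) = -0.153.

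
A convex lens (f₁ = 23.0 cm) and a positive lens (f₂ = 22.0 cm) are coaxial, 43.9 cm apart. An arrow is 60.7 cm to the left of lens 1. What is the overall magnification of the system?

m = -0.887

Lens 1: 1/d_i1 = 1/(23.0) − 1/(60.7) = 0.02700, so d_i1 = 37.03 cm; m₁ = −d_i1/d_o1 = -0.6100.
d_o2 = 43.9 − (37.03) = 6.870 cm.
Lens 2: 1/d_i2 = 1/(22.0) − 1/(6.870) = -0.1001, so d_i2 = -9.989 cm; m₂ = −d_i2/d_o2 = +1.454.
m = m₁·m₂ = (-0.6100)(+1.454) = -0.887.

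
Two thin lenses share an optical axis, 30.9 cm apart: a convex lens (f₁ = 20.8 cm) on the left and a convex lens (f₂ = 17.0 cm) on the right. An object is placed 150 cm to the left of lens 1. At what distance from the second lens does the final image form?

Lens 1: 1/d_i1 = 1/f₁ − 1/d_o1 = 1/(20.8) − 1/(150) = 0.04141, so d_i1 = 24.15 cm.
The intermediate image is 24.15 cm to the right of lens 1, which is 30.9 − (24.15) = 6.750 cm to the left of lens 2, so d_o2 = +6.750 cm.
Lens 2: 1/d_i2 = 1/f₂ − 1/d_o2 = 1/(17.0) − 1/(6.750) = -0.08932, so d_i2 = -11.2 cm.
The final image is virtual, 11.2 cm to the left of lens 2 (overall magnification ≈ -0.27).

11.2 cm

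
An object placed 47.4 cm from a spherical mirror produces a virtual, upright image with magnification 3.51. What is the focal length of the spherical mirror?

m = −d_i/d_o ⇒ d_i = −m·d_o = −(+3.51)·(47.4) = -166.4 cm.
1/f = 1/d_o + 1/d_i = 1/(47.4) + 1/(-166.4) = 0.01509, so f = 66.3 cm.
Since f is positive, the spherical mirror is concave.

f = 66.3 cm (concave)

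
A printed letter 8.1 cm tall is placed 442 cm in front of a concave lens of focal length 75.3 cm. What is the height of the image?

For a concave lens, f = -75.3 cm.
1/d_i = 1/f − 1/d_o = 1/(-75.30) − 1/(442) = -0.01554, so d_i = -64.34 cm.
m = −d_i/d_o = +0.1456.
|h_i| = |m|·h_o = 0.1456 × 8.1 = 1.18 cm. The image is virtual, upright and reduced, on the same side as the object.

1.18 cm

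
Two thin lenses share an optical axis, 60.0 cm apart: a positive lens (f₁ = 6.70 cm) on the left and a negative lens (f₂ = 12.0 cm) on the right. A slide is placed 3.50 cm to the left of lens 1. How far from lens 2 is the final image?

10.2 cm

Lens 1: 1/d_i1 = 1/f₁ − 1/d_o1 = 1/(6.70) − 1/(3.50) = -0.1365, so d_i1 = -7.328 cm.
The intermediate image is 7.328 cm to the left of lens 1 (virtual), which is 60.0 − (-7.328) = 67.33 cm to the left of lens 2, so d_o2 = +67.33 cm.
Lens 2 is diverging, so f₂ = −12.0 cm.
Lens 2: 1/d_i2 = 1/f₂ − 1/d_o2 = 1/(-12.0) − 1/(67.33) = -0.09819, so d_i2 = -10.2 cm.
The final image is virtual, 10.2 cm to the left of lens 2 (overall magnification ≈ 0.32).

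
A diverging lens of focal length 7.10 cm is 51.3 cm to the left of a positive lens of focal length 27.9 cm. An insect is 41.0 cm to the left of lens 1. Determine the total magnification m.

m = -0.140

f₁ = −7.10 cm (diverging).
Lens 1: 1/d_i1 = 1/(-7.10) − 1/(41.0) = -0.1652, so d_i1 = -6.052 cm; m₁ = −d_i1/d_o1 = +0.1476.
d_o2 = 51.3 − (-6.052) = 57.35 cm.
Lens 2: 1/d_i2 = 1/(27.9) − 1/(57.35) = 0.01841, so d_i2 = 54.33 cm; m₂ = −d_i2/d_o2 = -0.9474.
m = m₁·m₂ = (+0.1476)(-0.9474) = -0.140.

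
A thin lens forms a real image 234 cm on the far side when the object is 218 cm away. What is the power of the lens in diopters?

d_i = +234 cm.
1/f = 1/d_o + 1/d_i = 1/(218) + 1/(234) = 0.008861 cm⁻¹.
f = 112.9 cm = 1.129 m, so P = 1/f = +0.886 D.

P = +0.886 D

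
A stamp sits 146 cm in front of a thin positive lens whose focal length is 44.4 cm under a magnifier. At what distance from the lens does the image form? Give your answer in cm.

Lens equation: 1/d_i = 1/f − 1/d_o = 1/(44.40) − 1/(146) = 0.02252 − 0.006849 = 0.01567, so d_i = 63.8 cm.
The image is real, inverted and reduced, on the far side of the lens.

63.8 cm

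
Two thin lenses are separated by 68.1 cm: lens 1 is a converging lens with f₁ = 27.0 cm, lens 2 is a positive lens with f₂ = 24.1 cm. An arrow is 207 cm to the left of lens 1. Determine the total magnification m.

m = +0.279

Lens 1: 1/d_i1 = 1/(27.0) − 1/(207) = 0.03221, so d_i1 = 31.05 cm; m₁ = −d_i1/d_o1 = -0.1500.
d_o2 = 68.1 − (31.05) = 37.05 cm.
Lens 2: 1/d_i2 = 1/(24.1) − 1/(37.05) = 0.01450, so d_i2 = 68.95 cm; m₂ = −d_i2/d_o2 = -1.861.
m = m₁·m₂ = (-0.1500)(-1.861) = +0.279.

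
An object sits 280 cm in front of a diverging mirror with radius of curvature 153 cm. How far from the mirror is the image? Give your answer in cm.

f = R/2 = 153/2 = 76.50 cm; for a diverging mirror, f = -76.50 cm.
Mirror equation: 1/d_i = 1/f − 1/d_o = 1/(-76.50) − 1/(280) = -0.01307 − 0.003571 = -0.01664, so d_i = -60.1 cm.
The image is virtual, upright and reduced, behind the mirror.

60.1 cm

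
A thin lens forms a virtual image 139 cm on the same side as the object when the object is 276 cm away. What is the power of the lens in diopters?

Virtual image ⇒ d_i = −139 cm.
1/f = 1/d_o + 1/d_i = 1/(276) + 1/(-139) = -0.003571 cm⁻¹.
f = -280.0 cm = -2.800 m, so P = 1/f = -0.357 D.

P = -0.357 D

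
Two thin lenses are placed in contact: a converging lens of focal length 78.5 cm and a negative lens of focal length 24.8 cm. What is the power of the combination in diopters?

P₁ = 1/f₁ = 1/(0.785 m) = +1.274 D; P₂ = 1/f₂ = 1/(-0.248 m) = -4.032 D.
For thin lenses in contact, P = P₁ + P₂ = (+1.274) + (-4.032) = -2.76 D.

P = -2.76 D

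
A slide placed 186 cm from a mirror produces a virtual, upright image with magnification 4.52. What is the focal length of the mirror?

m = −d_i/d_o ⇒ d_i = −m·d_o = −(+4.52)·(186) = -840.7 cm.
1/f = 1/d_o + 1/d_i = 1/(186) + 1/(-840.7) = 0.004187, so f = 239 cm.
Since f is positive, the mirror is concave.

f = 239 cm (concave)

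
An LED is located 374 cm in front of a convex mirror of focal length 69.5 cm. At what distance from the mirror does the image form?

For a convex mirror, f = -69.5 cm.
Mirror equation: 1/s_i = 1/f − 1/s_o = 1/(-69.50) − 1/(374) = -0.01439 − 0.002674 = -0.01706, so s_i = -58.6 cm.
The image is virtual, upright and reduced, behind the mirror.

58.6 cm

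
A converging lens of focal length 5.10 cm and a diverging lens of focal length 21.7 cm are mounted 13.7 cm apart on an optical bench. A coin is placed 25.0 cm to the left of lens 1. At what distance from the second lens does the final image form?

5.46 cm

Lens 1: 1/d_i1 = 1/f₁ − 1/d_o1 = 1/(5.10) − 1/(25.0) = 0.1561, so d_i1 = 6.407 cm.
The intermediate image is 6.407 cm to the right of lens 1, which is 13.7 − (6.407) = 7.293 cm to the left of lens 2, so d_o2 = +7.293 cm.
Lens 2 is diverging, so f₂ = −21.7 cm.
Lens 2: 1/d_i2 = 1/f₂ − 1/d_o2 = 1/(-21.7) − 1/(7.293) = -0.1832, so d_i2 = -5.46 cm.
The final image is virtual, 5.46 cm to the left of lens 2 (overall magnification ≈ -0.19).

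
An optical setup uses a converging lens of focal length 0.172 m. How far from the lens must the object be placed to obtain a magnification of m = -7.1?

m = −d_i/d_o ⇒ d_i = −m·d_o.
1/f = 1/d_o + 1/d_i = 1/d_o − 1/(m·d_o) = (1 − 1/m)/d_o, so d_o = f(1 − 1/m) = (0.1720)(1 − 1/(-7.1)) = 0.196 m.

0.196 m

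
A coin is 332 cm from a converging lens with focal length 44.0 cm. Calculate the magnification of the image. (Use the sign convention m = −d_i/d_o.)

1/d_i = 1/f − 1/d_o = 1/(44.00) − 1/(332) = 0.01972, so d_i = 50.72 cm.
m = −d_i/d_o = −(50.72)/(332) = -0.153.
The image is real, inverted and reduced, on the far side of the lens.

m = -0.153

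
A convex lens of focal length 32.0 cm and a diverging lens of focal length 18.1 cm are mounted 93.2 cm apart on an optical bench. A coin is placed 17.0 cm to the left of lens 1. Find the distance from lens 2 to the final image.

Lens 1: 1/d_i1 = 1/f₁ − 1/d_o1 = 1/(32.0) − 1/(17.0) = -0.02757, so d_i1 = -36.27 cm.
The intermediate image is 36.27 cm to the left of lens 1 (virtual), which is 93.2 − (-36.27) = 129.5 cm to the left of lens 2, so d_o2 = +129.5 cm.
Lens 2 is diverging, so f₂ = −18.1 cm.
Lens 2: 1/d_i2 = 1/f₂ − 1/d_o2 = 1/(-18.1) − 1/(129.5) = -0.06297, so d_i2 = -15.9 cm.
The final image is virtual, 15.9 cm to the left of lens 2 (overall magnification ≈ 0.26).

15.9 cm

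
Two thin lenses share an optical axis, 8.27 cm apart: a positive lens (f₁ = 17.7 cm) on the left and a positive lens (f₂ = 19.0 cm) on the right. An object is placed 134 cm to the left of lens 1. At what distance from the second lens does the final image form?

Lens 1: 1/d_i1 = 1/f₁ − 1/d_o1 = 1/(17.7) − 1/(134) = 0.04903, so d_i1 = 20.39 cm.
The intermediate image is 20.39 cm to the right of lens 1, which lies 12.12 cm to the right of lens 2 — a virtual object — so d_o2 = −12.12 cm.
Lens 2: 1/d_i2 = 1/f₂ − 1/d_o2 = 1/(19.0) − 1/(-12.12) = 0.1351, so d_i2 = 7.40 cm.
The final image is real, 7.40 cm to the right of lens 2 (overall magnification ≈ -0.093).

7.40 cm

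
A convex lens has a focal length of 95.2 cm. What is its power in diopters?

P = +1.05 D

f = 95.2 cm = 0.952 m.
P = 1/f = 1/(0.952 m) = +1.05 D.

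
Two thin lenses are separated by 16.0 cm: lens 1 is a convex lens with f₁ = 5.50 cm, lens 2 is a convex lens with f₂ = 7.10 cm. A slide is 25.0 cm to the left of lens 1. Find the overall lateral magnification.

m = +1.08

Lens 1: 1/d_i1 = 1/(5.50) − 1/(25.0) = 0.1418, so d_i1 = 7.051 cm; m₁ = −d_i1/d_o1 = -0.2820.
d_o2 = 16.0 − (7.051) = 8.949 cm.
Lens 2: 1/d_i2 = 1/(7.10) − 1/(8.949) = 0.02910, so d_i2 = 34.36 cm; m₂ = −d_i2/d_o2 = -3.840.
m = m₁·m₂ = (-0.2820)(-3.840) = +1.08.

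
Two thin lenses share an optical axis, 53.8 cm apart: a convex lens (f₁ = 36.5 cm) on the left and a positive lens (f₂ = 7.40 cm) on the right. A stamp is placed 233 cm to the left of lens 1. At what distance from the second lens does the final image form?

Lens 1: 1/d_i1 = 1/f₁ − 1/d_o1 = 1/(36.5) − 1/(233) = 0.02311, so d_i1 = 43.28 cm.
The intermediate image is 43.28 cm to the right of lens 1, which is 53.8 − (43.28) = 10.52 cm to the left of lens 2, so d_o2 = +10.52 cm.
Lens 2: 1/d_i2 = 1/f₂ − 1/d_o2 = 1/(7.40) − 1/(10.52) = 0.04008, so d_i2 = 25.0 cm.
The final image is real, 25.0 cm to the right of lens 2 (overall magnification ≈ 0.44).

25.0 cm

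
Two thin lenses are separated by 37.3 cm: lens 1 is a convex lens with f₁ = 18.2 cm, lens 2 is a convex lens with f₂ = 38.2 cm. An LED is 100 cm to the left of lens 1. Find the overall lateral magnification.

Lens 1: 1/d_i1 = 1/(18.2) − 1/(100) = 0.04495, so d_i1 = 22.25 cm; m₁ = −d_i1/d_o1 = -0.2225.
d_o2 = 37.3 − (22.25) = 15.05 cm.
Lens 2: 1/d_i2 = 1/(38.2) − 1/(15.05) = -0.04027, so d_i2 = -24.83 cm; m₂ = −d_i2/d_o2 = +1.650.
m = m₁·m₂ = (-0.2225)(+1.650) = -0.367.

m = -0.367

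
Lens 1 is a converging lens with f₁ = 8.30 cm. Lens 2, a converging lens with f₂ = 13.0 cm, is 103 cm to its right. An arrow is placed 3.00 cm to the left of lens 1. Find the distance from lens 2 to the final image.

14.8 cm

Lens 1: 1/d_i1 = 1/f₁ − 1/d_o1 = 1/(8.30) − 1/(3.00) = -0.2129, so d_i1 = -4.698 cm.
The intermediate image is 4.698 cm to the left of lens 1 (virtual), which is 103 − (-4.698) = 107.7 cm to the left of lens 2, so d_o2 = +107.7 cm.
Lens 2: 1/d_i2 = 1/f₂ − 1/d_o2 = 1/(13.0) − 1/(107.7) = 0.06764, so d_i2 = 14.8 cm.
The final image is real, 14.8 cm to the right of lens 2 (overall magnification ≈ -0.21).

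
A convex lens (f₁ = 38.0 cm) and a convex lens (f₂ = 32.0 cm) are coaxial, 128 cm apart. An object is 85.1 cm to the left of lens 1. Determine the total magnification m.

Lens 1: 1/d_i1 = 1/(38.0) − 1/(85.1) = 0.01456, so d_i1 = 68.66 cm; m₁ = −d_i1/d_o1 = -0.8068.
d_o2 = 128 − (68.66) = 59.34 cm.
Lens 2: 1/d_i2 = 1/(32.0) − 1/(59.34) = 0.01440, so d_i2 = 69.45 cm; m₂ = −d_i2/d_o2 = -1.170.
m = m₁·m₂ = (-0.8068)(-1.170) = +0.944.

m = +0.944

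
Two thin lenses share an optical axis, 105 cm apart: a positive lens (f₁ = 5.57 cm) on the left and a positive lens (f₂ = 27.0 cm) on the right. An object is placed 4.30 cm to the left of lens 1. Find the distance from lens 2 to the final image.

Lens 1: 1/d_i1 = 1/f₁ − 1/d_o1 = 1/(5.57) − 1/(4.30) = -0.05302, so d_i1 = -18.86 cm.
The intermediate image is 18.86 cm to the left of lens 1 (virtual), which is 105 − (-18.86) = 123.9 cm to the left of lens 2, so d_o2 = +123.9 cm.
Lens 2: 1/d_i2 = 1/f₂ − 1/d_o2 = 1/(27.0) − 1/(123.9) = 0.02897, so d_i2 = 34.5 cm.
The final image is real, 34.5 cm to the right of lens 2 (overall magnification ≈ -1.2).

34.5 cm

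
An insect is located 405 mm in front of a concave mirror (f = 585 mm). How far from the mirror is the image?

Mirror equation: 1/s_i = 1/f − 1/s_o = 1/(585.0) − 1/(405) = 0.001709 − 0.002469 = -0.0007597, so s_i = -1320 mm.
The image is virtual, upright and enlarged, behind the mirror.

1320 mm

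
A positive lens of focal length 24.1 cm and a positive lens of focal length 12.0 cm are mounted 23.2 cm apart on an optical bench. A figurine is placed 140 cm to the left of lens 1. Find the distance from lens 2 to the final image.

Lens 1: 1/d_i1 = 1/f₁ − 1/d_o1 = 1/(24.1) − 1/(140) = 0.03435, so d_i1 = 29.11 cm.
The intermediate image is 29.11 cm to the right of lens 1, which lies 5.910 cm to the right of lens 2 — a virtual object — so d_o2 = −5.910 cm.
Lens 2: 1/d_i2 = 1/f₂ − 1/d_o2 = 1/(12.0) − 1/(-5.910) = 0.2525, so d_i2 = 3.96 cm.
The final image is real, 3.96 cm to the right of lens 2 (overall magnification ≈ -0.14).

3.96 cm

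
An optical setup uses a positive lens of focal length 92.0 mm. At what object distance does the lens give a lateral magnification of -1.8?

143 mm

m = −d_i/d_o ⇒ d_i = −m·d_o.
1/f = 1/d_o + 1/d_i = 1/d_o − 1/(m·d_o) = (1 − 1/m)/d_o, so d_o = f(1 − 1/m) = (92.00)(1 − 1/(-1.8)) = 143 mm.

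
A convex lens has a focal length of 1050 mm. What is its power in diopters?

P = +0.952 D

f = 105 cm = 1.05 m.
P = 1/f = 1/(1.05 m) = +0.952 D.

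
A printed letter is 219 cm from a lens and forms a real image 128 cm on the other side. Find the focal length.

f = 80.8 cm (converging)

Real image ⇒ d_i = +128 cm.
1/f = 1/d_o + 1/d_i = 1/(219) + 1/(128) = 0.01238, so f = 80.8 cm.
Since f is positive, the lens is converging.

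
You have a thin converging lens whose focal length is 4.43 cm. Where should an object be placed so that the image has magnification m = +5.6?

m = −d_i/d_o ⇒ d_i = −m·d_o.
1/f = 1/d_o + 1/d_i = 1/d_o − 1/(m·d_o) = (1 − 1/m)/d_o, so d_o = f(1 − 1/m) = (4.430)(1 − 1/(+5.6)) = 3.64 cm.

3.64 cm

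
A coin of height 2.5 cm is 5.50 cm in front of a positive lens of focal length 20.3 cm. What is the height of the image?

3.43 cm

1/d_i = 1/f − 1/d_o = 1/(20.30) − 1/(5.50) = -0.1326, so d_i = -7.544 cm.
m = −d_i/d_o = +1.372.
|h_i| = |m|·h_o = 1.372 × 2.5 = 3.43 cm. The image is virtual, upright and enlarged, on the same side as the object.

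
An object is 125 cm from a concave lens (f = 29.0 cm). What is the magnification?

m = +0.188

For a concave lens, f = -29.0 cm.
1/d_i = 1/f − 1/d_o = 1/(-29.00) − 1/(125) = -0.04248, so d_i = -23.54 cm.
m = −d_i/d_o = −(-23.54)/(125) = +0.188.
The image is virtual, upright and reduced, on the same side as the object.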